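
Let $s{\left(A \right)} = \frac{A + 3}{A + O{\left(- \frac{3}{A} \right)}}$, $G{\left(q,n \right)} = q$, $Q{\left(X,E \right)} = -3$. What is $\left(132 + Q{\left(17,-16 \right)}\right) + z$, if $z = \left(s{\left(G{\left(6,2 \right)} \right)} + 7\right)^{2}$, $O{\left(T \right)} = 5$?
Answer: $\frac{23005}{121} \approx 190.12$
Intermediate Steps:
$s{\left(A \right)} = \frac{3 + A}{5 + A}$ ($s{\left(A \right)} = \frac{A + 3}{A + 5} = \frac{3 + A}{5 + A}$)
$z = \frac{7396}{121}$ ($z = \left(\frac{3 + 6}{5 + 6} + 7\right)^{2} = \left(\frac{1}{11} \cdot 9 + 7\right)^{2} = \left(\frac{9}{11} + 7\right)^{2} = \left(\frac{86}{11}\right)^{2} = \frac{7396}{121} \approx 61.124$)
$\left(132 + Q{\left(17,-16 \right)}\right) + z = \left(132 - 3\right) + \frac{7396}{121} = 129 + \frac{7396}{121} = \frac{23005}{121}$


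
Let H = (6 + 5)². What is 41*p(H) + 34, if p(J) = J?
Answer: 4995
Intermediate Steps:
H = 121 (H = 11² = 121)
41*p(H) + 34 = 41*121 + 34 = 4961 + 34 = 4995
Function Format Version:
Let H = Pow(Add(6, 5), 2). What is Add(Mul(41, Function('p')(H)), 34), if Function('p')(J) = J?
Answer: 4995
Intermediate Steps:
H = 121 (H = Pow(11, 2) = 121)
Add(Mul(41, Function('p')(H)), 34) = Add(Mul(41, 121), 34) = Add(4961, 34) = 4995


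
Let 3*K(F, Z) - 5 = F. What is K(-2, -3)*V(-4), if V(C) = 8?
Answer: 8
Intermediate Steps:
K(F, Z) = 5/3 + F/3
K(-2, -3)*V(-4) = (5/3 + (⅓)*(-2))*8 = (5/3 - ⅔)*8 = 1*8 = 8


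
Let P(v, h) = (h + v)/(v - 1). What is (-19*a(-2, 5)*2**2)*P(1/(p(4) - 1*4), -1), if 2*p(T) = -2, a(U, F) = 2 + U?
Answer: 0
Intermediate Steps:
p(T) = -1 (p(T) = (1/2)*(-2) = -1)
P(v, h) = (h + v)/(-1 + v)
(-19*a(-2, 5)*2**2)*P(1/(p(4) - 1*4), -1) = (-19*(2 - 2)*2**2)*((-1 + 1/(-1 - 1*4))/(-1 + 1/(-1 - 1*4))) = (-0*4)*((-1 + 1/(-1 - 4))/(-1 + 1/(-1 - 4))) = (-19*0)*((-1 + 1/(-5))/(-1 + 1/(-5))) = 0*((-1 - 1/5)/(-1 - 1/5)) = 0*(-6/5/(-6/5)) = 0*(-5/6*(-6/5)) = 0*1 = 0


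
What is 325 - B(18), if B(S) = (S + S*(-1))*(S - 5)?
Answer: 325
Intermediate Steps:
B(S) = 0 (B(S) = (S - S)*(-5 + S) = 0*(-5 + S) = 0)
325 - B(18) = 325 - 1*0 = 325 + 0 = 325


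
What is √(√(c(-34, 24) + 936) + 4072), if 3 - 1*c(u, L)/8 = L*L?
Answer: 2*√(1018 + 2*I*√57) ≈ 63.814 + 0.47324*I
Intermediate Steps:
c(u, L) = 24 - 8*L² (c(u, L) = 24 - 8*L*L = 24 - 8*L²)
√(√(c(-34, 24) + 936) + 4072) = √(√((24 - 8*24²) + 936) + 4072) = √(√((24 - 8*576) + 936) + 4072) = √(√((24 - 4608) + 936) + 4072) = √(√(-4584 + 936) + 4072) = √(√(-3648) + 4072) = √(8*I*√57 + 4072) = √(4072 + 8*I*√57)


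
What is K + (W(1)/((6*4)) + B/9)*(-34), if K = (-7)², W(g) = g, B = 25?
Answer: -1687/36 ≈ -46.861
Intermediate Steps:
K = 49
K + (W(1)/((6*4)) + B/9)*(-34) = 49 + (1/(6*4) + 25/9)*(-34) = 49 + (1/24 + 25*(⅑))*(-34) = 49 + (1*(1/24) + 25/9)*(-34) = 49 + (1/24 + 25/9)*(-34) = 49 + (203/72)*(-34) = 49 - 3451/36 = -1687/36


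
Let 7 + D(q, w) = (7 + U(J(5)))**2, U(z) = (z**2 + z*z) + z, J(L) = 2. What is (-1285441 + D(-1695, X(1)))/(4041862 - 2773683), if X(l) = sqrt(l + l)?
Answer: -1285159/1268179 ≈ -1.0134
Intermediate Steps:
X(l) = sqrt(2)*sqrt(l) (X(l) = sqrt(2*l) = sqrt(2)*sqrt(l))
U(z) = z + 2*z**2 (U(z) = (z**2 + z**2) + z = 2*z**2 + z = z + 2*z**2)
D(q, w) = 282 (D(q, w) = -7 + (7 + 2*(1 + 2*2))**2 = -7 + (7 + 2*(1 + 4))**2 = -7 + (7 + 2*5)**2 = -7 + (7 + 10)**2 = -7 + 17**2 = -7 + 289 = 282)
(-1285441 + D(-1695, X(1)))/(4041862 - 2773683) = (-1285441 + 282)/(4041862 - 2773683) = -1285159/1268179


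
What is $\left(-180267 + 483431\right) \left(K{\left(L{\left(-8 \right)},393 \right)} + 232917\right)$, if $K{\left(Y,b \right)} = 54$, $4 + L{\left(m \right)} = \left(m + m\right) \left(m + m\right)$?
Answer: $70628420244$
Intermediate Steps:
$L{\left(m \right)} = -4 + 4 m^{2}$ ($L{\left(m \right)} = -4 + \left(m + m\right) \left(m + m\right) = -4 + 2 m 2 m = -4 + 4 m^{2}$)
$\left(-180267 + 483431\right) \left(K{\left(L{\left(-8 \right)},393 \right)} + 232917\right) = \left(-180267 + 483431\right) \left(54 + 232917\right) = 303164 \cdot 232971 = 70628420244$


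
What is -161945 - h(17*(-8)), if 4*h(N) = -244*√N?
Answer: -161945 + 122*I*√34 ≈ -1.6195e+5 + 711.38*I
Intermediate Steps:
h(N) = -61*√N (h(N) = (-244*√N)/4 = -61*√N)
-161945 - h(17*(-8)) = -161945 - (-61)*√(17*(-8)) = -161945 - (-61)*√(-136) = -161945 - (-61)*2*I*√34 = -161945 - (-122)*I*√34 = -161945 + 122*I*√34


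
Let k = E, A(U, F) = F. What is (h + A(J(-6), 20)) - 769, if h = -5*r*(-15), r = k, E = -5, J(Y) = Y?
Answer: -1124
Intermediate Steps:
k = -5
r = -5
h = -375 (h = -5*(-5)*(-15) = 25*(-15) = -375)
(h + A(J(-6), 20)) - 769 = (-375 + 20) - 769 = -355 - 769 = -1124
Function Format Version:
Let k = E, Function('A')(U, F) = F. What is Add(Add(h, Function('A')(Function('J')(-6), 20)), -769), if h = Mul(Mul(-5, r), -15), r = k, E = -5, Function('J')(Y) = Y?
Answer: -1124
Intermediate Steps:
k = -5
r = -5
h = -375 (h = Mul(Mul(-5, -5), -15) = Mul(25, -15) = -375)
Add(Add(h, Function('A')(Function('J')(-6), 20)), -769) = Add(Add(-375, 20), -769) = Add(-355, -769) = -1124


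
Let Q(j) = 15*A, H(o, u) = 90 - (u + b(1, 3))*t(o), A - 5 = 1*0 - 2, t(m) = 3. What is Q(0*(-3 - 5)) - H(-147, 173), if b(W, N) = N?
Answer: 483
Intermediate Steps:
A = 3 (A = 5 + (1*0 - 2) = 5 + (0 - 2) = 5 - 2 = 3)
H(o, u) = 81 - 3*u (H(o, u) = 90 - (u + 3)*3 = 90 - (3 + u)*3 = 90 - (9 + 3*u) = 90 + (-9 - 3*u) = 81 - 3*u)
Q(j) = 45 (Q(j) = 15*3 = 45)
Q(0*(-3 - 5)) - H(-147, 173) = 45 - (81 - 3*173) = 45 - (81 - 519) = 45 - 1*(-438) = 45 + 438 = 483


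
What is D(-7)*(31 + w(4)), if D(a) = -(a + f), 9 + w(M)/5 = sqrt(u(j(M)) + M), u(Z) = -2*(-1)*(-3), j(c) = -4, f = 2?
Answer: -70 + 25*I*sqrt(2) ≈ -70.0 + 35.355*I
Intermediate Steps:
u(Z) = -6 (u(Z) = 2*(-3) = -6)
w(M) = -45 + 5*sqrt(-6 + M)
D(a) = -2 - a (D(a) = -(a + 2) = -(2 + a) = -2 - a)
D(-7)*(31 + w(4)) = (-2 - 1*(-7))*(31 + (-45 + 5*sqrt(-6 + 4))) = (-2 + 7)*(31 + (-45 + 5*sqrt(-2))) = 5*(31 + (-45 + 5*(I*sqrt(2)))) = 5*(31 + (-45 + 5*I*sqrt(2))) = 5*(-14 + 5*I*sqrt(2)) = -70 + 25*I*sqrt(2)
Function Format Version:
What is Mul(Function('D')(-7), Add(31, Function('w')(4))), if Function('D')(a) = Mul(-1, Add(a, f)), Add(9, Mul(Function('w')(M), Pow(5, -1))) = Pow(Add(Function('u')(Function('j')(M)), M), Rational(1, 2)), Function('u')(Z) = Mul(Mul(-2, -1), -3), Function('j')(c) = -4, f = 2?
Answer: Add(-70, Mul(25, I, Pow(2, Rational(1, 2)))) ≈ Add(-70.000, Mul(35.355, I))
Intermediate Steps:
Function('u')(Z) = -6 (Function('u')(Z) = Mul(2, -3) = -6)
Function('w')(M) = Add(-45, Mul(5, Pow(Add(-6, M), Rational(1, 2))))
Function('D')(a) = Add(-2, Mul(-1, a)) (Function('D')(a) = Mul(-1, Add(a, 2)) = Mul(-1, Add(2, a)) = Add(-2, Mul(-1, a)))
Mul(Function('D')(-7), Add(31, Function('w')(4))) = Mul(Add(-2, Mul(-1, -7)), Add(31, Add(-45, Mul(5, Pow(Add(-6, 4), Rational(1, 2)))))) = Mul(Add(-2, 7), Add(31, Add(-45, Mul(5, Pow(-2, Rational(1, 2)))))) = Mul(5, Add(31, Add(-45, Mul(5, Mul(I, Pow(2, Rational(1, 2))))))) = Mul(5, Add(31, Add(-45, Mul(5, I, Pow(2, Rational(1, 2)))))) = Mul(5, Add(-14, Mul(5, I, Pow(2, Rational(1, 2))))) = Add(-70, Mul(25, I, Pow(2, Rational(1, 2))))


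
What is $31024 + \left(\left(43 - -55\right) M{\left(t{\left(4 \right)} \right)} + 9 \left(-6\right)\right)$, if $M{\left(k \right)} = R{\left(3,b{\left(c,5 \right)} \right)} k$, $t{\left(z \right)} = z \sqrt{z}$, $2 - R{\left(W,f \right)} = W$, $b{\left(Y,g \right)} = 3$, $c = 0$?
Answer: $30186$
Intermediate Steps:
$R{\left(W,f \right)} = 2 - W$
$t{\left(z \right)} = z^{\frac{3}{2}}$
$M{\left(k \right)} = - k$ ($M{\left(k \right)} = \left(2 - 3\right) k = - k$)
$31024 + \left(\left(43 - -55\right) M{\left(t{\left(4 \right)} \right)} + 9 \left(-6\right)\right) = 31024 + \left(\left(43 - -55\right) \left(- 4^{\frac{3}{2}}\right) + 9 \left(-6\right)\right) = 31024 + \left(\left(43 + 55\right) \left(\left(-1\right) 8\right) - 54\right) = 31024 + \left(98 \left(-8\right) - 54\right) = 31024 - 838 = 30186$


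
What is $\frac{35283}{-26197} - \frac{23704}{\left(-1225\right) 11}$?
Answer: $\frac{145535263}{353004575} \approx 0.41228$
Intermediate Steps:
$\frac{35283}{-26197} - \frac{23704}{\left(-1225\right) 11} = 35283 \left(- \frac{1}{26197}\right) - \frac{23704}{-13475} = - \frac{35283}{26197} - - \frac{23704}{13475} = - \frac{35283}{26197} + \frac{23704}{13475} = \frac{145535263}{353004575}$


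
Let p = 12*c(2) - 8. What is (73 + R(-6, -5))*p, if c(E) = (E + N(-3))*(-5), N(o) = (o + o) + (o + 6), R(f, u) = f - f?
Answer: 3796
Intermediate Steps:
R(f, u) = 0
N(o) = 6 + 3*o (N(o) = 2*o + (6 + o) = 6 + 3*o)
c(E) = 15 - 5*E (c(E) = (E + (6 + 3*(-3)))*(-5) = (E + (6 - 9))*(-5) = (E - 3)*(-5) = (-3 + E)*(-5) = 15 - 5*E)
p = 52 (p = 12*(15 - 5*2) - 8 = 12*(15 - 10) - 8 = 12*5 - 8 = 60 - 8 = 52)
(73 + R(-6, -5))*p = (73 + 0)*52 = 73*52 = 3796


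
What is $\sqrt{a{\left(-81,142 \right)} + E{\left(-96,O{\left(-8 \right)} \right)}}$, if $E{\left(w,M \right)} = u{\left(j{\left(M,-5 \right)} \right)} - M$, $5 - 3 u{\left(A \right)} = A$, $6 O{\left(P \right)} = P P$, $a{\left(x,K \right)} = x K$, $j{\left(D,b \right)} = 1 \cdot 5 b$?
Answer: $\frac{2 i \sqrt{25881}}{3} \approx 107.25 i$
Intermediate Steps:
$j{\left(D,b \right)} = 5 b$
$a{\left(x,K \right)} = K x$
$O{\left(P \right)} = \frac{P^{2}}{6}$ ($O{\left(P \right)} = \frac{P P}{6} = \frac{P^{2}}{6}$)
$u{\left(A \right)} = \frac{5}{3} - \frac{A}{3}$
$E{\left(w,M \right)} = 10 - M$ ($E{\left(w,M \right)} = \left(\frac{5}{3} - \frac{5 \left(-5\right)}{3}\right) - M = \left(\frac{5}{3} - - \frac{25}{3}\right) - M = \left(\frac{5}{3} + \frac{25}{3}\right) - M = 10 - M$)
$\sqrt{a{\left(-81,142 \right)} + E{\left(-96,O{\left(-8 \right)} \right)}} = \sqrt{142 \left(-81\right) + \left(10 - \frac{\left(-8\right)^{2}}{6}\right)} = \sqrt{-11502 + \left(10 - \frac{1}{6} \cdot 64\right)} = \sqrt{-11502 + \left(10 - \frac{32}{3}\right)} = \sqrt{-11502 - \frac{2}{3}} = \sqrt{- \frac{34508}{3}} = \frac{2 i \sqrt{25881}}{3}$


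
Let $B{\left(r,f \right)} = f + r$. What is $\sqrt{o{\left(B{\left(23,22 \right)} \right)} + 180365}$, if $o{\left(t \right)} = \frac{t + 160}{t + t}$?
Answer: $\frac{\sqrt{6493222}}{6} \approx 424.7$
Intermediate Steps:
$o{\left(t \right)} = \frac{160 + t}{2 t}$
$\sqrt{o{\left(B{\left(23,22 \right)} \right)} + 180365} = \sqrt{\frac{160 + \left(22 + 23\right)}{2 \left(22 + 23\right)} + 180365} = \sqrt{\frac{160 + 45}{2 \cdot 45} + 180365} = \sqrt{\frac{1}{2} \cdot \frac{1}{45} \cdot 205 + 180365} = \sqrt{\frac{41}{18} + 180365} = \sqrt{\frac{3246611}{18}} = \frac{\sqrt{6493222}}{6}$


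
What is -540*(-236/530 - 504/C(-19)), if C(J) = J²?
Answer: 19025064/19133 ≈ 994.36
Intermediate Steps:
-540*(-236/530 - 504/C(-19)) = -540*(-236/530 - 504/((-19)²)) = -540*(-236*1/530 - 504/361) = -540*(-118/265 - 504*1/361) = -540*(-118/265 - 504/361) = -540*(-176158/95665) = 19025064/19133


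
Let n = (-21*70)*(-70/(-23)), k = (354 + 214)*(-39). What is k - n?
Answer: -406596/23 ≈ -17678.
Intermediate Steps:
k = -22152 (k = 568*(-39) = -22152)
n = -102900/23 (n = -(-102900)*(-1)/23 = -1470*70/23 = -102900/23 ≈ -4473.9)
k - n = -22152 - 1*(-102900/23) = -22152 + 102900/23 = -406596/23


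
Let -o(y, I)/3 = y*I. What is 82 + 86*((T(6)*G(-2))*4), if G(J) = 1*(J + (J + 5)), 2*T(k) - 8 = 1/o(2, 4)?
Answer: 8705/6 ≈ 1450.8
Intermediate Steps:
o(y, I) = -3*I*y (o(y, I) = -3*y*I = -3*I*y)
T(k) = 191/48 (T(k) = 4 + 1/(2*((-3*4*2))) = 4 + (1/2)/(-24) = 4 + (1/2)*(-1/24) = 4 - 1/48 = 191/48)
G(J) = 5 + 2*J (G(J) = 1*(J + (5 + J)) = 1*(5 + 2*J) = 5 + 2*J)
82 + 86*((T(6)*G(-2))*4) = 82 + 86*((191*(5 + 2*(-2))/48)*4) = 82 + 86*((191*(5 - 4)/48)*4) = 82 + 86*(((191/48)*1)*4) = 82 + 86*((191/48)*4) = 82 + 86*(191/12) = 82 + 8213/6 = 8705/6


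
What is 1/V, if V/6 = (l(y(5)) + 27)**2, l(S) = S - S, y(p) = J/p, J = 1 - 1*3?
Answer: 1/4374 ≈ 0.00022862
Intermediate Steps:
J = -2 (J = 1 - 3 = -2)
y(p) = -2/p
l(S) = 0
V = 4374 (V = 6*(0 + 27)**2 = 6*27**2 = 6*729 = 4374)
1/V = 1/4374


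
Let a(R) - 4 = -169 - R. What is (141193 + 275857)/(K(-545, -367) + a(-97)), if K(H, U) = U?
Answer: -83410/87 ≈ -958.74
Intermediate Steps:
a(R) = -165 - R (a(R) = 4 + (-169 - R) = -165 - R)
(141193 + 275857)/(K(-545, -367) + a(-97)) = (141193 + 275857)/(-367 + (-165 - 1*(-97))) = 417050/(-367 + (-165 + 97)) = 417050/(-367 - 68) = 417050/(-435) = 417050*(-1/435) = -83410/87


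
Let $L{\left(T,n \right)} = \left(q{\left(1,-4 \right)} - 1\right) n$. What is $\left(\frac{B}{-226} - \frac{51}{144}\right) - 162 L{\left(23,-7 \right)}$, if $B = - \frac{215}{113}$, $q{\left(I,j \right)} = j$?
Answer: $- \frac{3475422953}{612912} \approx -5670.3$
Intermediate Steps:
$B = - \frac{215}{113}$ ($B = \left(-215\right) \frac{1}{113} = - \frac{215}{113} \approx -1.9027$)
$L{\left(T,n \right)} = - 5 n$ ($L{\left(T,n \right)} = \left(-4 - 1\right) n = - 5 n$)
$\left(\frac{B}{-226} - \frac{51}{144}\right) - 162 L{\left(23,-7 \right)} = \left(- \frac{215}{113 \left(-226\right)} - \frac{51}{144}\right) - 162 \left(\left(-5\right) \left(-7\right)\right) = \left(\left(- \frac{215}{113}\right) \left(- \frac{1}{226}\right) - \frac{17}{48}\right) - 5670 = \left(\frac{215}{25538} - \frac{17}{48}\right) - 5670 = - \frac{211913}{612912} - 5670 = - \frac{3475422953}{612912}$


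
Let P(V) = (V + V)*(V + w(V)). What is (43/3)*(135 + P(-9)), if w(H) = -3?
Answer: 5031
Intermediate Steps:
P(V) = 2*V*(-3 + V) (P(V) = (V + V)*(V - 3) = (2*V)*(-3 + V) = 2*V*(-3 + V))
(43/3)*(135 + P(-9)) = (43/3)*(135 + 2*(-9)*(-3 - 9)) = (43*(1/3))*(135 + 2*(-9)*(-12)) = 43*(135 + 216)/3 = (43/3)*351 = 5031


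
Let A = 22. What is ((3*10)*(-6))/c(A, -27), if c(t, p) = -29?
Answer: 180/29 ≈ 6.2069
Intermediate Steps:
((3*10)*(-6))/c(A, -27) = ((3*10)*(-6))/(-29) = (30*(-6))*(-1/29) = -180*(-1/29) = 180/29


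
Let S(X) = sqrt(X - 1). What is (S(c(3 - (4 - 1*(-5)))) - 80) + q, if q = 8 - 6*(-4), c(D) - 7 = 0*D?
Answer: -48 + sqrt(6) ≈ -45.551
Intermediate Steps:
c(D) = 7 (c(D) = 7 + 0*D = 7 + 0 = 7)
S(X) = sqrt(-1 + X)
q = 32 (q = 8 + 24 = 32)
(S(c(3 - (4 - 1*(-5)))) - 80) + q = (sqrt(-1 + 7) - 80) + 32 = (sqrt(6) - 80) + 32 = (-80 + sqrt(6)) + 32 = -48 + sqrt(6)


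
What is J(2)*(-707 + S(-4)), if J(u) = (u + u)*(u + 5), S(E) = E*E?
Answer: -19348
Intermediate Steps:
S(E) = E²
J(u) = 2*u*(5 + u) (J(u) = (2*u)*(5 + u) = 2*u*(5 + u))
J(2)*(-707 + S(-4)) = (2*2*(5 + 2))*(-707 + (-4)²) = (2*2*7)*(-707 + 16) = 28*(-691) = -19348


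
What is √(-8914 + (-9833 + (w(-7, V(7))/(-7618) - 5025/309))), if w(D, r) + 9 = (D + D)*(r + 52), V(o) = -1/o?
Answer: I*√11552141474482882/784654 ≈ 136.98*I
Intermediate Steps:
w(D, r) = -9 + 2*D*(52 + r) (w(D, r) = -9 + (D + D)*(r + 52) = -9 + (2*D)*(52 + r) = -9 + 2*D*(52 + r))
√(-8914 + (-9833 + (w(-7, V(7))/(-7618) - 5025/309))) = √(-8914 + (-9833 + ((-9 + 104*(-7) + 2*(-7)*(-1/7))/(-7618) - 5025/309))) = √(-8914 + (-9833 + ((-9 - 728 + 2*(-7)*(-1*⅐))*(-1/7618) - 5025*1/309))) = √(-8914 + (-9833 + ((-9 - 728 + 2*(-7)*(-⅐))*(-1/7618) - 1675/103))) = √(-8914 + (-9833 + ((-9 - 728 + 2)*(-1/7618) - 1675/103))) = √(-8914 + (-9833 + (-735*(-1/7618) - 1675/103))) = √(-8914 + (-9833 + (735/7618 - 1675/103))) = √(-8914 + (-9833 - 12684445/784654)) = √(-8914 - 7728187227/784654) = √(-14722592983/784654) = I*√11552141474482882/784654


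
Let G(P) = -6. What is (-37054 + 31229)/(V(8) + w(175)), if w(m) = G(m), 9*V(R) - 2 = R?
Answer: 52425/44 ≈ 1191.5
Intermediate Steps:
V(R) = 2/9 + R/9
w(m) = -6
(-37054 + 31229)/(V(8) + w(175)) = (-37054 + 31229)/((2/9 + (⅑)*8) - 6) = -5825/((2/9 + 8/9) - 6) = -5825/(10/9 - 6) = -5825/(-44/9) = -5825*(-9/44) = 52425/44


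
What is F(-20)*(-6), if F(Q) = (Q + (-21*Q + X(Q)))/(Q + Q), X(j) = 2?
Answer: 603/10 ≈ 60.300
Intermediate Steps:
F(Q) = (2 - 20*Q)/(2*Q) (F(Q) = (Q + (-21*Q + 2))/(Q + Q) = (Q + (2 - 21*Q))/((2*Q)) = (2 - 20*Q)*(1/(2*Q)) = (2 - 20*Q)/(2*Q))
F(-20)*(-6) = (-10 + 1/(-20))*(-6) = (-10 - 1/20)*(-6) = -201/20*(-6) = 603/10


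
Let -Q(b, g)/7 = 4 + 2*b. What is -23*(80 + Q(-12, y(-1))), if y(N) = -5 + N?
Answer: -5060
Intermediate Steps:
Q(b, g) = -28 - 14*b (Q(b, g) = -7*(4 + 2*b) = -28 - 14*b)
-23*(80 + Q(-12, y(-1))) = -23*(80 + (-28 - 14*(-12))) = -23*(80 + (-28 + 168)) = -23*(80 + 140) = -23*220 = -5060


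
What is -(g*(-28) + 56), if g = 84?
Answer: 2296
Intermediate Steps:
-(g*(-28) + 56) = -(84*(-28) + 56) = -(-2352 + 56) = -1*(-2296) = 2296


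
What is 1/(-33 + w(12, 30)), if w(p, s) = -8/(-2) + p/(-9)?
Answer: -3/91 ≈ -0.032967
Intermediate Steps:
w(p, s) = 4 - p/9 (w(p, s) = -8*(-1/2) + p*(-1/9) = 4 - p/9)
1/(-33 + w(12, 30)) = 1/(-33 + (4 - 1/9*12)) = 1/(-33 + (4 - 4/3)) = 1/(-33 + 8/3) = 1/(-91/3) = -3/91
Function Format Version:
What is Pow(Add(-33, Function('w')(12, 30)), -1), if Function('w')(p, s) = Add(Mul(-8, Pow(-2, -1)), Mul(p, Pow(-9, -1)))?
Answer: Rational(-3, 91) ≈ -0.032967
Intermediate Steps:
Function('w')(p, s) = Add(4, Mul(Rational(-1, 9), p)) (Function('w')(p, s) = Add(Mul(-8, Rational(-1, 2)), Mul(p, Rational(-1, 9))) = Add(4, Mul(Rational(-1, 9), p)))
Pow(Add(-33, Function('w')(12, 30)), -1) = Pow(Add(-33, Add(4, Mul(Rational(-1, 9), 12))), -1) = Pow(Add(-33, Add(4, Rational(-4, 3))), -1) = Pow(Add(-33, Rational(8, 3)), -1) = Pow(Rational(-91, 3), -1) = Rational(-3, 91)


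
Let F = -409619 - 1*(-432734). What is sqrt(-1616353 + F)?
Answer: I*sqrt(1593238) ≈ 1262.2*I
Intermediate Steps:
F = 23115 (F = -409619 + 432734 = 23115)
sqrt(-1616353 + F) = sqrt(-1616353 + 23115) = sqrt(-1593238) = I*sqrt(1593238)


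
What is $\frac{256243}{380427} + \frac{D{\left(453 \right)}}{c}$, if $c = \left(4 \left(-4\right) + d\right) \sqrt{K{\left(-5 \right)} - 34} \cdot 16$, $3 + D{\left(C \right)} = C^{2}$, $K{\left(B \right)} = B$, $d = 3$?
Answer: $\frac{256243}{380427} + \frac{34201 i \sqrt{39}}{1352} \approx 0.67357 + 157.98 i$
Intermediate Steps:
$D{\left(C \right)} = -3 + C^{2}$
$c = - 208 i \sqrt{39}$ ($c = \left(4 \left(-4\right) + 3\right) \sqrt{-5 - 34} \cdot 16 = \left(-16 + 3\right) \sqrt{-39} \cdot 16 = - 13 i \sqrt{39} \cdot 16 = - 208 i \sqrt{39} \approx - 1299.0 i$)
$\frac{256243}{380427} + \frac{D{\left(453 \right)}}{c} = \frac{256243}{380427} + \frac{-3 + 453^{2}}{\left(-208\right) i \sqrt{39}} = 256243 \cdot \frac{1}{380427} + \left(-3 + 205209\right) \frac{i \sqrt{39}}{8112} = \frac{256243}{380427} + 205206 \frac{i \sqrt{39}}{8112} = \frac{256243}{380427} + \frac{34201 i \sqrt{39}}{1352}$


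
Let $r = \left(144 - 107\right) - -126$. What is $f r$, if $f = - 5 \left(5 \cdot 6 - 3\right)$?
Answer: $-22005$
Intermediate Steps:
$f = -135$ ($f = - 5 \left(30 - 3\right) = \left(-5\right) 27 = -135$)
$r = 163$ ($r = 37 + 126 = 163$)
$f r = \left(-135\right) 163 = -22005$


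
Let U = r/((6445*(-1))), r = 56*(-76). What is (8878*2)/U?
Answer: 28609355/1064 ≈ 26889.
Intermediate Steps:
r = -4256
U = 4256/6445 (U = -4256/(6445*(-1)) = -4256/(-6445) = -4256*(-1/6445) = 4256/6445 ≈ 0.66036)
(8878*2)/U = (8878*2)/(4256/6445) = 17756*(6445/4256) = 28609355/1064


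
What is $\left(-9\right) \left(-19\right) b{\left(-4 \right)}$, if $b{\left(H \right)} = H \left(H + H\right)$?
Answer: $5472$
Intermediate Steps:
$b{\left(H \right)} = 2 H^{2}$ ($b{\left(H \right)} = H 2 H = 2 H^{2}$)
$\left(-9\right) \left(-19\right) b{\left(-4 \right)} = \left(-9\right) \left(-19\right) 2 \left(-4\right)^{2} = 171 \cdot 2 \cdot 16 = 171 \cdot 32 = 5472$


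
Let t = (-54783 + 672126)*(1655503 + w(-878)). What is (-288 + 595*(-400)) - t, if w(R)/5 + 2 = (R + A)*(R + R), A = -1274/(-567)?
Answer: -155758323161929/27 ≈ -5.7688e+12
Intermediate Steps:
A = 182/81 (A = -1274*(-1/567) = 182/81 ≈ 2.2469)
w(R) = -10 + 10*R*(182/81 + R) (w(R) = -10 + 5*((R + 182/81)*(R + R)) = -10 + 5*((182/81 + R)*(2*R)) = -10 + 5*(2*R*(182/81 + R)) = -10 + 10*R*(182/81 + R))
t = 155758316728153/27 (t = (-54783 + 672126)*(1655503 + (-10 + 10*(-878)² + (1820/81)*(-878))) = 617343*(1655503 + (-10 + 10*770884 - 1597960/81)) = 617343*(1655503 + (-10 + 7708840 - 1597960/81)) = 617343*(1655503 + 622817270/81) = 617343*(756913013/81) = 155758316728153/27 ≈ 5.7688e+12)
(-288 + 595*(-400)) - t = (-288 + 595*(-400)) - 1*155758316728153/27 = (-288 - 238000) - 155758316728153/27 = -238288 - 155758316728153/27 = -155758323161929/27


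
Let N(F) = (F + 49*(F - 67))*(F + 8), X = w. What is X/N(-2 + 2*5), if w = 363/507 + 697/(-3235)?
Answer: -45607/4203144920 ≈ -1.0851e-5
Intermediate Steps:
w = 273642/546715 (w = 363*(1/507) + 697*(-1/3235) = 121/169 - 697/3235 = 273642/546715 ≈ 0.50052)
X = 273642/546715 ≈ 0.50052
N(F) = (-3283 + 50*F)*(8 + F) (N(F) = (F + 49*(-67 + F))*(8 + F) = (F + (-3283 + 49*F))*(8 + F) = (-3283 + 50*F)*(8 + F))
X/N(-2 + 2*5) = 273642/(546715*(-26264 - 2883*(-2 + 2*5) + 50*(-2 + 2*5)²)) = 273642/(546715*(-26264 - 2883*(-2 + 10) + 50*(-2 + 10)²)) = 273642/(546715*(-26264 - 2883*8 + 50*8²)) = 273642/(546715*(-26264 - 23064 + 50*64)) = 273642/(546715*(-26264 - 23064 + 3200)) = (273642/546715)/(-46128) = (273642/546715)*(-1/46128) = -45607/4203144920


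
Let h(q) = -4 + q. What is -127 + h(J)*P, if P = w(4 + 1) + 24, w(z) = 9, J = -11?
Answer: -622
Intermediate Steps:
P = 33 (P = 9 + 24 = 33)
-127 + h(J)*P = -127 + (-4 - 11)*33 = -127 - 15*33 = -127 - 495 = -622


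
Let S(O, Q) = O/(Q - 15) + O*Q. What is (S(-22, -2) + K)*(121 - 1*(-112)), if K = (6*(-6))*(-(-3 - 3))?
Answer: -676166/17 ≈ -39775.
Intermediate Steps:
S(O, Q) = O*Q + O/(-15 + Q) (S(O, Q) = O/(-15 + Q) + O*Q = O*Q + O/(-15 + Q))
K = -216 (K = -(-36)*(-6) = -36*6 = -216)
(S(-22, -2) + K)*(121 - 1*(-112)) = (-22*(1 + (-2)² - 15*(-2))/(-15 - 2) - 216)*(121 - 1*(-112)) = (-22*(1 + 4 + 30)/(-17) - 216)*(121 + 112) = (-22*(-1/17)*35 - 216)*233 = (770/17 - 216)*233 = -2902/17*233 = -676166/17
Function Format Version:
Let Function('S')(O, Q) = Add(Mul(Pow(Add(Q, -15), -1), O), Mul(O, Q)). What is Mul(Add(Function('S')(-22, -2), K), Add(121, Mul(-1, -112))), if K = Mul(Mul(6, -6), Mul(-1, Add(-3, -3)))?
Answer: Rational(-676166, 17) ≈ -39775.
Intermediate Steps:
Function('S')(O, Q) = Add(Mul(O, Q), Mul(O, Pow(Add(-15, Q), -1))) (Function('S')(O, Q) = Add(Mul(Pow(Add(-15, Q), -1), O), Mul(O, Q)) = Add(Mul(O, Pow(Add(-15, Q), -1)), Mul(O, Q)) = Add(Mul(O, Q), Mul(O, Pow(Add(-15, Q), -1))))
K = -216 (K = Mul(-36, Mul(-1, -6)) = Mul(-36, 6) = -216)
Mul(Add(Function('S')(-22, -2), K), Add(121, Mul(-1, -112))) = Mul(Add(Mul(-22, Pow(Add(-15, -2), -1), Add(1, Pow(-2, 2), Mul(-15, -2))), -216), Add(121, Mul(-1, -112))) = Mul(Add(Mul(-22, Pow(-17, -1), Add(1, 4, 30)), -216), Add(121, 112)) = Mul(Add(Mul(-22, Rational(-1, 17), 35), -216), 233) = Mul(Add(Rational(770, 17), -216), 233) = Mul(Rational(-2902, 17), 233) = Rational(-676166, 17)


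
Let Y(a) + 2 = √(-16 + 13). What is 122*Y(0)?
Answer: -244 + 122*I*√3 ≈ -244.0 + 211.31*I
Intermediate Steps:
Y(a) = -2 + I*√3 (Y(a) = -2 + √(-16 + 13) = -2 + √(-3) = -2 + I*√3)
122*Y(0) = 122*(-2 + I*√3) = -244 + 122*I*√3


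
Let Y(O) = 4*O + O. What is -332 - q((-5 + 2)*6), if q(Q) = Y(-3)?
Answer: -317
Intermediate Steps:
Y(O) = 5*O
q(Q) = -15 (q(Q) = 5*(-3) = -15)
-332 - q((-5 + 2)*6) = -332 - 1*(-15) = -332 + 15 = -317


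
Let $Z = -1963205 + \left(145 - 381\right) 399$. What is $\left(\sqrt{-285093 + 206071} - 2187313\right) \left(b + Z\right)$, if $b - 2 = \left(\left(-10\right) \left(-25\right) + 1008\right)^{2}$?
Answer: $1038542774339 - 474803 i \sqrt{79022} \approx 1.0385 \cdot 10^{12} - 1.3347 \cdot 10^{8} i$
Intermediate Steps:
$b = 1582566$ ($b = 2 + \left(\left(-10\right) \left(-25\right) + 1008\right)^{2} = 2 + \left(250 + 1008\right)^{2} = 2 + 1258^{2} = 2 + 1582564 = 1582566$)
$Z = -2057369$ ($Z = -1963205 - 94164 = -2057369$)
$\left(\sqrt{-285093 + 206071} - 2187313\right) \left(b + Z\right) = \left(\sqrt{-285093 + 206071} - 2187313\right) \left(1582566 - 2057369\right) = \left(\sqrt{-79022} - 2187313\right) \left(-474803\right) = \left(i \sqrt{79022} - 2187313\right) \left(-474803\right) = \left(-2187313 + i \sqrt{79022}\right) \left(-474803\right) = 1038542774339 - 474803 i \sqrt{79022}$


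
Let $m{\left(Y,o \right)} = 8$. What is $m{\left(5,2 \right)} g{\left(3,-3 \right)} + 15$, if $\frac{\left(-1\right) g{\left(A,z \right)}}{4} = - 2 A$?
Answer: $207$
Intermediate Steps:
$g{\left(A,z \right)} = 8 A$ ($g{\left(A,z \right)} = - 4 \left(- 2 A\right) = 8 A$)
$m{\left(5,2 \right)} g{\left(3,-3 \right)} + 15 = 8 \cdot 8 \cdot 3 + 15 = 8 \cdot 24 + 15 = 192 + 15 = 207$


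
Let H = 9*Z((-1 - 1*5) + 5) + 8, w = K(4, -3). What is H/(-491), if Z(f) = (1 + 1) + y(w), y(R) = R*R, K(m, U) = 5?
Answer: -251/491 ≈ -0.51120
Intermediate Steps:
w = 5
y(R) = R**2
Z(f) = 27 (Z(f) = (1 + 1) + 5**2 = 2 + 25 = 27)
H = 251 (H = 9*27 + 8 = 243 + 8 = 251)
H/(-491) = 251/(-491) = 251*(-1/491) = -251/491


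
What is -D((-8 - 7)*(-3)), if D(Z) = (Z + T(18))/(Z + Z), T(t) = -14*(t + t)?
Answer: 51/10 ≈ 5.1000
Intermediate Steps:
T(t) = -28*t
D(Z) = (-504 + Z)/(2*Z) (D(Z) = (Z - 28*18)/(Z + Z) = (Z - 504)/((2*Z)) = (-504 + Z)*(1/(2*Z)) = (-504 + Z)/(2*Z))
-D((-8 - 7)*(-3)) = -(-504 + (-8 - 7)*(-3))/(2*((-8 - 7)*(-3))) = -(-504 - 15*(-3))/(2*((-15*(-3)))) = -(-504 + 45)/(2*45) = -(-459)/(2*45) = -1*(-51/10) = 51/10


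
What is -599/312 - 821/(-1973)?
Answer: -925675/615576 ≈ -1.5038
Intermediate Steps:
-599/312 - 821/(-1973) = -599*1/312 - 821*(-1/1973) = -599/312 + 821/1973 = -925675/615576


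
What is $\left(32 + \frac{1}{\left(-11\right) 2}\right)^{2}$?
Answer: $\frac{494209}{484} \approx 1021.1$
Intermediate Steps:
$\left(32 + \frac{1}{\left(-11\right) 2}\right)^{2} = \left(32 + \frac{1}{-22}\right)^{2} = \left(32 - \frac{1}{22}\right)^{2} = \left(\frac{703}{22}\right)^{2} = \frac{494209}{484}$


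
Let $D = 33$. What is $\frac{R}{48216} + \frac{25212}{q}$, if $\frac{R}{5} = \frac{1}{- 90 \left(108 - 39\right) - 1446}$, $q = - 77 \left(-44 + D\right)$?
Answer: $\frac{10987958011}{369141696} \approx 29.766$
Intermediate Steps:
$q = 847$ ($q = - 77 \left(-44 + 33\right) = \left(-77\right) \left(-11\right) = 847$)
$R = - \frac{5}{7656}$ ($R = \frac{5}{- 90 \left(108 - 39\right) - 1446} = \frac{5}{\left(-90\right) 69 - 1446} = \frac{5}{-6210 - 1446} = \frac{5}{-7656} = 5 \left(- \frac{1}{7656}\right) = - \frac{5}{7656} \approx -0.00065308$)
$\frac{R}{48216} + \frac{25212}{q} = - \frac{5}{7656 \cdot 48216} + \frac{25212}{847} = \left(- \frac{5}{7656}\right) \frac{1}{48216} + 25212 \cdot \frac{1}{847} = - \frac{5}{369141696} + \frac{2292}{77} = \frac{10987958011}{369141696}$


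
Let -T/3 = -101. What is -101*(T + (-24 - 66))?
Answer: -21513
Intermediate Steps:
T = 303 (T = -3*(-101) = 303)
-101*(T + (-24 - 66)) = -101*(303 + (-24 - 66)) = -101*(303 - 90) = -101*213 = -21513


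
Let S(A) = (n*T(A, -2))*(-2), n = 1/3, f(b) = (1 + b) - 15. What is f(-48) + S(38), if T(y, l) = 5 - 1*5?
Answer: -62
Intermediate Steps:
T(y, l) = 0 (T(y, l) = 5 - 5 = 0)
f(b) = -14 + b
n = 1/3 ≈ 0.33333
S(A) = 0 (S(A) = ((1/3)*0)*(-2) = 0*(-2) = 0)
f(-48) + S(38) = (-14 - 48) + 0 = -62 + 0 = -62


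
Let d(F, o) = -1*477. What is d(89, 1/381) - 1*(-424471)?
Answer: 423994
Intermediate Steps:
d(F, o) = -477
d(89, 1/381) - 1*(-424471) = -477 - 1*(-424471) = -477 + 424471 = 423994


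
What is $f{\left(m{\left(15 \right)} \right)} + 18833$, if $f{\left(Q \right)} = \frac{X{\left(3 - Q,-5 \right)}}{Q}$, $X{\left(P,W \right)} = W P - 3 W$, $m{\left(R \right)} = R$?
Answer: $18838$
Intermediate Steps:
$X{\left(P,W \right)} = - 3 W + P W$ ($X{\left(P,W \right)} = P W - 3 W = - 3 W + P W$)
$f{\left(Q \right)} = 5$ ($f{\left(Q \right)} = \frac{\left(-5\right) \left(-3 - \left(-3 + Q\right)\right)}{Q} = \frac{\left(-5\right) \left(- Q\right)}{Q} = \frac{5 Q}{Q} = 5$)
$f{\left(m{\left(15 \right)} \right)} + 18833 = 5 + 18833 = 18838$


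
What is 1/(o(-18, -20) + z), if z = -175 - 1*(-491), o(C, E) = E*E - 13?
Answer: 1/703 ≈ 0.0014225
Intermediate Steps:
o(C, E) = -13 + E² (o(C, E) = E² - 13 = -13 + E²)
z = 316 (z = -175 + 491 = 316)
1/(o(-18, -20) + z) = 1/((-13 + (-20)²) + 316) = 1/((-13 + 400) + 316) = 1/(387 + 316) = 1/703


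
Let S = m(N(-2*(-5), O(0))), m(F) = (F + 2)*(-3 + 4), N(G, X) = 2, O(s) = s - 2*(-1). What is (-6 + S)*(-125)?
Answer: 250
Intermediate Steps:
O(s) = 2 + s (O(s) = s + 2 = 2 + s)
m(F) = 2 + F (m(F) = (2 + F)*1 = 2 + F)
S = 4 (S = 2 + 2 = 4)
(-6 + S)*(-125) = (-6 + 4)*(-125) = -2*(-125) = 250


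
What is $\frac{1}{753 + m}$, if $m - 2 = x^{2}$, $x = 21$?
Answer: $\frac{1}{1196} \approx 0.00083612$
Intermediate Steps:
$m = 443$ ($m = 2 + 21^{2} = 2 + 441 = 443$)
$\frac{1}{753 + m} = \frac{1}{753 + 443} = \frac{1}{1196}$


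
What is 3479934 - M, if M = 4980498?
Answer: -1500564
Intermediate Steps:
3479934 - M = 3479934 - 1*4980498 = 3479934 - 4980498 = -1500564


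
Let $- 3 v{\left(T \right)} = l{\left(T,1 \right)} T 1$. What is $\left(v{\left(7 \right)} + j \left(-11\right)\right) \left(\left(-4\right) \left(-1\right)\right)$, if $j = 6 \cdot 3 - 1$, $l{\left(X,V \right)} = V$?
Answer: $- \frac{2272}{3} \approx -757.33$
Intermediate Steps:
$j = 17$ ($j = 18 - 1 = 17$)
$v{\left(T \right)} = - \frac{T}{3}$ ($v{\left(T \right)} = - \frac{1 T 1}{3} = - \frac{T 1}{3} = - \frac{T}{3}$)
$\left(v{\left(7 \right)} + j \left(-11\right)\right) \left(\left(-4\right) \left(-1\right)\right) = \left(\left(- \frac{1}{3}\right) 7 + 17 \left(-11\right)\right) \left(\left(-4\right) \left(-1\right)\right) = \left(- \frac{7}{3} - 187\right) 4 = \left(- \frac{568}{3}\right) 4 = - \frac{2272}{3}$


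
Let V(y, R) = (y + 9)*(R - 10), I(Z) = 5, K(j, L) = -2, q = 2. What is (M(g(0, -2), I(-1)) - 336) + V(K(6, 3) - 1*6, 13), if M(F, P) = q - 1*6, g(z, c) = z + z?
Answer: -337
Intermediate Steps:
V(y, R) = (-10 + R)*(9 + y) (V(y, R) = (9 + y)*(-10 + R) = (-10 + R)*(9 + y))
g(z, c) = 2*z
M(F, P) = -4 (M(F, P) = 2 - 1*6 = 2 - 6 = -4)
(M(g(0, -2), I(-1)) - 336) + V(K(6, 3) - 1*6, 13) = (-4 - 336) + (-90 - 10*(-2 - 1*6) + 9*13 + 13*(-2 - 1*6)) = -340 + (-90 - 10*(-2 - 6) + 117 + 13*(-2 - 6)) = -340 + (-90 - 10*(-8) + 117 + 13*(-8)) = -340 + (-90 + 80 + 117 - 104) = -340 + 3 = -337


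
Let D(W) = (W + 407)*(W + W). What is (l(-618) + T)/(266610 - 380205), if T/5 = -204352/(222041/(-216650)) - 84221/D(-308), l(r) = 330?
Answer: -2700848546132965/307636805427336 ≈ -8.7793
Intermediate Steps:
D(W) = 2*W*(407 + W) (D(W) = (407 + W)*(2*W) = 2*W*(407 + W))
T = 13499774217711305/13540948344 (T = 5*(-204352/(222041/(-216650)) - 84221*(-1/(616*(407 - 308)))) = 5*(-204352/(222041*(-1/216650)) - 84221/(2*(-308)*99)) = 5*(-204352/(-222041/216650) - 84221/(-60984)) = 5*(-204352*(-216650/222041) - 84221*(-1/60984)) = 5*(44272860800/222041 + 84221/60984) = 5*(2699954843542261/13540948344) = 13499774217711305/13540948344 ≈ 9.9696e+5)
(l(-618) + T)/(266610 - 380205) = (330 + 13499774217711305/13540948344)/(266610 - 380205) = (13504242730664825/13540948344)/(-113595) = (13504242730664825/13540948344)*(-1/113595) = -2700848546132965/307636805427336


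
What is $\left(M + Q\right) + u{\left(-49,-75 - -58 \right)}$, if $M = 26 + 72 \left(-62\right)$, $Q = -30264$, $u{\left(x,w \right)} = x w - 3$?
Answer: $-33872$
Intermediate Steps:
$u{\left(x,w \right)} = -3 + w x$ ($u{\left(x,w \right)} = w x - 3 = -3 + w x$)
$M = -4438$ ($M = 26 - 4464 = -4438$)
$\left(M + Q\right) + u{\left(-49,-75 - -58 \right)} = \left(-4438 - 30264\right) - \left(3 - \left(-75 - -58\right) \left(-49\right)\right) = -34702 - \left(3 - \left(-75 + 58\right) \left(-49\right)\right) = -34702 - -830 = -34702 + \left(-3 + 833\right) = -34702 + 830 = -33872$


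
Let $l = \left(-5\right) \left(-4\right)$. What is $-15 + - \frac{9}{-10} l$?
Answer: $3$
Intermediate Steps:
$l = 20$
$-15 + - \frac{9}{-10} l = -15 + - \frac{9}{-10} \cdot 20 = -15 + \left(-9\right) \left(- \frac{1}{10}\right) 20 = -15 + \frac{9}{10} \cdot 20 = -15 + 18 = 3$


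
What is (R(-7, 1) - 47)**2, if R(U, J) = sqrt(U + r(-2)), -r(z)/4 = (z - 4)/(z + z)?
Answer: (47 - I*sqrt(13))**2 ≈ 2196.0 - 338.92*I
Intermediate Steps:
r(z) = -2*(-4 + z)/z (r(z) = -4*(z - 4)/(z + z) = -4*(-4 + z)/(2*z) = -4*(-4 + z)*1/(2*z) = -2*(-4 + z)/z)
R(U, J) = sqrt(-6 + U) (R(U, J) = sqrt(U + (-2 + 8/(-2))) = sqrt(U + (-2 + 8*(-1/2))) = sqrt(U + (-2 - 4)) = sqrt(U - 6) = sqrt(-6 + U))
(R(-7, 1) - 47)**2 = (sqrt(-6 - 7) - 47)**2 = (sqrt(-13) - 47)**2 = (I*sqrt(13) - 47)**2 = (-47 + I*sqrt(13))**2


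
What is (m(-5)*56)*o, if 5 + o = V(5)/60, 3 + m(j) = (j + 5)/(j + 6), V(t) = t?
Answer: 826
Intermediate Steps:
m(j) = -3 + (5 + j)/(6 + j) (m(j) = -3 + (j + 5)/(j + 6) = -3 + (5 + j)/(6 + j))
o = -59/12 (o = -5 + 5/60 = -5 + 5*(1/60) = -5 + 1/12 = -59/12 ≈ -4.9167)
(m(-5)*56)*o = (((-13 - 2*(-5))/(6 - 5))*56)*(-59/12) = (((-13 + 10)/1)*56)*(-59/12) = ((1*(-3))*56)*(-59/12) = -3*56*(-59/12) = -168*(-59/12) = 826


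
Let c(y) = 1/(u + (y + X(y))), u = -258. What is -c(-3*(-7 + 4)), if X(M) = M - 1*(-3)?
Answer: 1/237 ≈ 0.0042194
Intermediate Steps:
X(M) = 3 + M (X(M) = M + 3 = 3 + M)
c(y) = 1/(-255 + 2*y) (c(y) = 1/(-258 + (y + (3 + y))) = 1/(-258 + (3 + 2*y)) = 1/(-255 + 2*y))
-c(-3*(-7 + 4)) = -1/(-255 + 2*(-3*(-7 + 4))) = -1/(-255 + 2*(-3*(-3))) = -1/(-255 + 2*9) = -1/(-255 + 18) = -1/(-237) = -1*(-1/237) = 1/237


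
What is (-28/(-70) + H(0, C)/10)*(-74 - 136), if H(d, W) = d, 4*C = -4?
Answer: -84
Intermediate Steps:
C = -1 (C = (¼)*(-4) = -1)
(-28/(-70) + H(0, C)/10)*(-74 - 136) = (-28/(-70) + 0/10)*(-74 - 136) = (-28*(-1/70) + 0*(⅒))*(-210) = (⅖ + 0)*(-210) = (⅖)*(-210) = -84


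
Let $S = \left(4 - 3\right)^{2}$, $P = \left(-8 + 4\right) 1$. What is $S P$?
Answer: $-4$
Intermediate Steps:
$P = -4$ ($P = \left(-4\right) 1 = -4$)
$S = 1$ ($S = 1^{2} = 1$)
$S P = 1 \left(-4\right) = -4$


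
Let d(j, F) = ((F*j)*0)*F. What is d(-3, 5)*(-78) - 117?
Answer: -117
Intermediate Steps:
d(j, F) = 0 (d(j, F) = 0*F = 0)
d(-3, 5)*(-78) - 117 = 0*(-78) - 117 = 0 - 117 = -117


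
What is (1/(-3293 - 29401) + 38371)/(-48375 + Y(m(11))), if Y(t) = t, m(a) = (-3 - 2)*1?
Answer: -1254501473/1581735720 ≈ -0.79312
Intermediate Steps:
m(a) = -5 (m(a) = -5*1 = -5)
(1/(-3293 - 29401) + 38371)/(-48375 + Y(m(11))) = (1/(-3293 - 29401) + 38371)/(-48375 - 5) = (1/(-32694) + 38371)/(-48380) = (-1/32694 + 38371)*(-1/48380) = (1254501473/32694)*(-1/48380) = -1254501473/1581735720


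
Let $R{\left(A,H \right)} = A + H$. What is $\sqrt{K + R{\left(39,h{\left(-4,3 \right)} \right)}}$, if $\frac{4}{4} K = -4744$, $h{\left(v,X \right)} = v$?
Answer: $i \sqrt{4709} \approx 68.622 i$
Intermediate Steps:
$K = -4744$
$\sqrt{K + R{\left(39,h{\left(-4,3 \right)} \right)}} = \sqrt{-4744 + \left(39 - 4\right)} = \sqrt{-4744 + 35} = \sqrt{-4709} = i \sqrt{4709}$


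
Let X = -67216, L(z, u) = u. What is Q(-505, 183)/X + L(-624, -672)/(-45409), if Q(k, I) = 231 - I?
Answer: 383835/27251887 ≈ 0.014085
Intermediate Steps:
Q(-505, 183)/X + L(-624, -672)/(-45409) = (231 - 1*183)/(-67216) - 672/(-45409) = (231 - 183)*(-1/67216) - 672*(-1/45409) = 48*(-1/67216) + 96/6487 = -3/4201 + 96/6487 = 383835/27251887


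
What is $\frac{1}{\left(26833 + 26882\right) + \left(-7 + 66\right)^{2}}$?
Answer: $\frac{1}{57196} \approx 1.7484 \cdot 10^{-5}$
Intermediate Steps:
$\frac{1}{\left(26833 + 26882\right) + \left(-7 + 66\right)^{2}} = \frac{1}{53715 + 59^{2}} = \frac{1}{53715 + 3481} = \frac{1}{57196}$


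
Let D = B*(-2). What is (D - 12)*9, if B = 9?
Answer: -270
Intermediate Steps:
D = -18 (D = 9*(-2) = -18)
(D - 12)*9 = (-18 - 12)*9 = -30*9 = -270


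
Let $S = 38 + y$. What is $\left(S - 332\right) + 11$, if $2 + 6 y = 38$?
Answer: $-277$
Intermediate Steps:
$y = 6$ ($y = - \frac{1}{3} + \frac{1}{6} \cdot 38 = - \frac{1}{3} + \frac{19}{3} = 6$)
$S = 44$ ($S = 38 + 6 = 44$)
$\left(S - 332\right) + 11 = \left(44 - 332\right) + 11 = -288 + 11 = -277$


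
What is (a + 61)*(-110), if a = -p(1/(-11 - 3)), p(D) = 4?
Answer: -6270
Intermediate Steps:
a = -4 (a = -1*4 = -4)
(a + 61)*(-110) = (-4 + 61)*(-110) = 57*(-110) = -6270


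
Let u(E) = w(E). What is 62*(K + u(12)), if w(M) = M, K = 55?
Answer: 4154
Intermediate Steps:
u(E) = E
62*(K + u(12)) = 62*(55 + 12) = 62*67 = 4154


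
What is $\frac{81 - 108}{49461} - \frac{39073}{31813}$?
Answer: $- \frac{644482868}{524500931} \approx -1.2288$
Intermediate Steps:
$\frac{81 - 108}{49461} - \frac{39073}{31813} = \left(81 - 108\right) \frac{1}{49461} - \frac{39073}{31813} = \left(-27\right) \frac{1}{49461} - \frac{39073}{31813} = - \frac{9}{16487} - \frac{39073}{31813} = - \frac{644482868}{524500931}$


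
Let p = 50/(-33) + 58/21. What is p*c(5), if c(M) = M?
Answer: 480/77 ≈ 6.2338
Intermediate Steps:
p = 96/77 (p = 50*(-1/33) + 58*(1/21) = -50/33 + 58/21 = 96/77 ≈ 1.2468)
p*c(5) = (96/77)*5 = 480/77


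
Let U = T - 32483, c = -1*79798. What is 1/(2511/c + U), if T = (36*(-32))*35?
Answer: -79798/5809536305 ≈ -1.3736e-5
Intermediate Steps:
c = -79798
T = -40320 (T = -1152*35 = -40320)
U = -72803 (U = -40320 - 32483 = -72803)
1/(2511/c + U) = 1/(2511/(-79798) - 72803) = 1/(2511*(-1/79798) - 72803) = 1/(-2511/79798 - 72803) = 1/(-5809536305/79798) = -79798/5809536305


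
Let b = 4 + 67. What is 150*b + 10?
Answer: 10660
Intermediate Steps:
b = 71
150*b + 10 = 150*71 + 10 = 10650 + 10 = 10660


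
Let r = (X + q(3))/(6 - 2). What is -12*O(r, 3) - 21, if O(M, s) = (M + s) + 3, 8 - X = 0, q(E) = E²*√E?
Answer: -117 - 27*√3 ≈ -163.77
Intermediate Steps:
q(E) = E^(5/2)
X = 8 (X = 8 - 1*0 = 8 + 0 = 8)
r = 2 + 9*√3/4 (r = (8 + 3^(5/2))/(6 - 2) = (8 + 9*√3)/4 = (8 + 9*√3)*(¼) = 2 + 9*√3/4 ≈ 5.8971)
O(M, s) = 3 + M + s
-12*O(r, 3) - 21 = -12*(3 + (2 + 9*√3/4) + 3) - 21 = -12*(8 + 9*√3/4) - 21 = (-96 - 27*√3) - 21 = -117 - 27*√3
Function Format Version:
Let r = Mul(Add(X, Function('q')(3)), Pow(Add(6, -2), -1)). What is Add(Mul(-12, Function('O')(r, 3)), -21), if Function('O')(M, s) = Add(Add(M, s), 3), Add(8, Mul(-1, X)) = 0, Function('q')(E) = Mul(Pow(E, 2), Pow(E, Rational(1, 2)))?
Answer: Add(-117, Mul(-27, Pow(3, Rational(1, 2)))) ≈ -163.77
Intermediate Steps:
Function('q')(E) = Pow(E, Rational(5, 2))
X = 8 (X = Add(8, Mul(-1, 0)) = Add(8, 0) = 8)
r = Add(2, Mul(Rational(9, 4), Pow(3, Rational(1, 2)))) (r = Mul(Add(8, Pow(3, Rational(5, 2))), Pow(Add(6, -2), -1)) = Mul(Add(8, Mul(9, Pow(3, Rational(1, 2)))), Pow(4, -1)) = Mul(Add(8, Mul(9, Pow(3, Rational(1, 2)))), Rational(1, 4)) = Add(2, Mul(Rational(9, 4), Pow(3, Rational(1, 2)))) ≈ 5.8971)
Function('O')(M, s) = Add(3, M, s)
Add(Mul(-12, Function('O')(r, 3)), -21) = Add(Mul(-12, Add(3, Add(2, Mul(Rational(9, 4), Pow(3, Rational(1, 2)))), 3)), -21) = Add(Mul(-12, Add(8, Mul(Rational(9, 4), Pow(3, Rational(1, 2))))), -21) = Add(Add(-96, Mul(-27, Pow(3, Rational(1, 2)))), -21) = Add(-117, Mul(-27, Pow(3, Rational(1, 2))))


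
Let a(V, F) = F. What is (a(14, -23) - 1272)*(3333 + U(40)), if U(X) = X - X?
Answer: -4316235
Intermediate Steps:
U(X) = 0
(a(14, -23) - 1272)*(3333 + U(40)) = (-23 - 1272)*(3333 + 0) = -1295*3333 = -4316235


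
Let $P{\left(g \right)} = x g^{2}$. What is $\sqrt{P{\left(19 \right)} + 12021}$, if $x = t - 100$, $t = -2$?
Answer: $i \sqrt{24801} \approx 157.48 i$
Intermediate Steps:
$x = -102$ ($x = -2 - 100 = -102$)
$P{\left(g \right)} = - 102 g^{2}$
$\sqrt{P{\left(19 \right)} + 12021} = \sqrt{- 102 \cdot 19^{2} + 12021} = \sqrt{\left(-102\right) 361 + 12021} = \sqrt{-36822 + 12021} = \sqrt{-24801} = i \sqrt{24801}$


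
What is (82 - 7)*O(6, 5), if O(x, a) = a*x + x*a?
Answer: 4500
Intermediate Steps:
O(x, a) = 2*a*x (O(x, a) = a*x + a*x = 2*a*x)
(82 - 7)*O(6, 5) = (82 - 7)*(2*5*6) = 75*60 = 4500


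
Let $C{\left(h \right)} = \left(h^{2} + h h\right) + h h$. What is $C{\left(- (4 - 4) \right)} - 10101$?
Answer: $-10101$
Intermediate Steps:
$C{\left(h \right)} = 3 h^{2}$ ($C{\left(h \right)} = \left(h^{2} + h^{2}\right) + h^{2} = 2 h^{2} + h^{2} = 3 h^{2}$)
$C{\left(- (4 - 4) \right)} - 10101 = 3 \left(- (4 - 4)\right)^{2} - 10101 = 3 \left(\left(-1\right) 0\right)^{2} - 10101 = 3 \cdot 0^{2} - 10101 = 3 \cdot 0 - 10101 = 0 - 10101 = -10101$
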